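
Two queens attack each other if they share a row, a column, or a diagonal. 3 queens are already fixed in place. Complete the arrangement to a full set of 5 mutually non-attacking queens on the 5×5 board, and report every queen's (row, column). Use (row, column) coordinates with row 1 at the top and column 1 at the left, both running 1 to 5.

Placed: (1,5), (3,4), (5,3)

(1,5) (2,2) (3,4) (4,1) (5,3)

Row 2: attacked by (1,5)→{4,5}; (3,4)→{3,4,5}; (5,3)→{3}. Safe: 1, 2. Place at column 2.
Row 4: attacked by (1,5)→{2,5}; (2,2)→{2,4}; (3,4)→{3,4,5}; (5,3)→{2,3,4}. Safe: 1. Place at column 1.
Columns [5, 2, 4, 1, 3], r−c [-4, 0, -1, 3, 2], r+c [6, 4, 7, 5, 8] are all distinct, so no two queens attack.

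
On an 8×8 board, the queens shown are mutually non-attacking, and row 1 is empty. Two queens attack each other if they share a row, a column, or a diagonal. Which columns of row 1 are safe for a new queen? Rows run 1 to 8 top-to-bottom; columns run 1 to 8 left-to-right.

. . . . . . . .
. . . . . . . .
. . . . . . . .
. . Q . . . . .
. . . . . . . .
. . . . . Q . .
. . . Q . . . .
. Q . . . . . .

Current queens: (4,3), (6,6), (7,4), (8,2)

columns 5, 7, 8

(4,3) attacks row 1 at column 3 and diagonals 6.
(6,6) attacks row 1 at column 6 and diagonals 1.
(7,4) attacks row 1 at column 4.
(8,2) attacks row 1 at column 2.
Attacked columns: {1, 2, 3, 4, 6}. Safe: {5, 7, 8}.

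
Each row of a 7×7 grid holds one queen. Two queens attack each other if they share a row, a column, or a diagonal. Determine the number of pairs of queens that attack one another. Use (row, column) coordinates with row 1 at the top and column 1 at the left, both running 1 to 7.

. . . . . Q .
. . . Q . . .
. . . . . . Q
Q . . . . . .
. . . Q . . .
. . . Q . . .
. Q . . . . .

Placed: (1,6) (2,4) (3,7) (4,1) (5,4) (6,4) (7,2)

Same column: (2,4)–(5,4) (column 4); (2,4)–(6,4) (column 4); (5,4)–(6,4) (column 4).
Same diagonal: (3,7)–(6,4) (|3−6| = |7−4| = 3); (5,4)–(7,2) (|5−7| = |4−2| = 2).
Total attacking pairs: 5.

5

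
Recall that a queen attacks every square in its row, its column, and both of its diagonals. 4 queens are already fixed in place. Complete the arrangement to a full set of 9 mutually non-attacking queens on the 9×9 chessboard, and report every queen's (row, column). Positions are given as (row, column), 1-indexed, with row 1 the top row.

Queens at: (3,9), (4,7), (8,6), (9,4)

Row 1: attacked by (3,9)→{7,9}; (4,7)→{4,7}; (8,6)→{6}; (9,4)→{4}. Safe: 1, 2, 3, 5, 8. Place at column 3.
Row 2: attacked by (1,3)→{2,3,4}; (3,9)→{8,9}; (4,7)→{5,7,9}; (8,6)→{6}; (9,4)→{4}. Safe: 1. Place at column 1.
Row 5: attacked by (1,3)→{3,7}; (2,1)→{1,4}; (3,9)→{7,9}; (4,7)→{6,7,8}; (8,6)→{3,6,9}; (9,4)→{4,8}. Safe: 2, 5. Place at column 5.
Row 6: attacked by (1,3)→{3,8}; (2,1)→{1,5}; (3,9)→{6,9}; (4,7)→{5,7,9}; (5,5)→{4,5,6}; (8,6)→{4,6,8}; (9,4)→{1,4,7}. Safe: 2. Place at column 2.
Row 7: attacked by (1,3)→{3,9}; (2,1)→{1,6}; (3,9)→{5,9}; (4,7)→{4,7}; (5,5)→{3,5,7}; (6,2)→{1,2,3}; (8,6)→{5,6,7}; (9,4)→{2,4,6}. Safe: 8. Place at column 8.
Columns [3, 1, 9, 7, 5, 2, 8, 6, 4], r−c [-2, 1, -6, -3, 0, 4, -1, 2, 5], r+c [4, 3, 12, 11, 10, 8, 15, 14, 13] are all distinct, so no two queens attack.

(1,3) (2,1) (3,9) (4,7) (5,5) (6,2) (7,8) (8,6) (9,4)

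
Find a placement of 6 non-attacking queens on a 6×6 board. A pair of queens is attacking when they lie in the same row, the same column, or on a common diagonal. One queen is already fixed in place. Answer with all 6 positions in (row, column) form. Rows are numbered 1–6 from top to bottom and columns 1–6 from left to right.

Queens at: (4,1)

(1,2) (2,4) (3,6) (4,1) (5,3) (6,5)

Row 1: attacked by (4,1)→{1,4}. Safe: 2, 3, 5, 6. Place at column 2.
Row 2: attacked by (1,2)→{1,2,3}; (4,1)→{1,3}. Safe: 4, 5, 6. Place at column 4.
Row 3: attacked by (1,2)→{2,4}; (2,4)→{3,4,5}; (4,1)→{1,2}. Safe: 6. Place at column 6.
Row 5: attacked by (1,2)→{2,6}; (2,4)→{1,4}; (3,6)→{4,6}; (4,1)→{1,2}. Safe: 3, 5. Place at column 3.
Row 6: attacked by (1,2)→{2}; (2,4)→{4}; (3,6)→{3,6}; (4,1)→{1,3}; (5,3)→{2,3,4}. Safe: 5. Place at column 5.
Columns [2, 4, 6, 1, 3, 5], r−c [-1, -2, -3, 3, 2, 1], r+c [3, 6, 9, 5, 8, 11] are all distinct, so no two queens attack.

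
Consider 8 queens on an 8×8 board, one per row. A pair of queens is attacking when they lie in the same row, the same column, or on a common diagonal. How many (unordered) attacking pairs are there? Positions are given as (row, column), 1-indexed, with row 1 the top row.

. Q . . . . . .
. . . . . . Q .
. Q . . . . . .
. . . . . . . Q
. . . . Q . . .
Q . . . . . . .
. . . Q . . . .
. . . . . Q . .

Same column: (1,2)–(3,2) (column 2).
Total attacking pairs: 1.

1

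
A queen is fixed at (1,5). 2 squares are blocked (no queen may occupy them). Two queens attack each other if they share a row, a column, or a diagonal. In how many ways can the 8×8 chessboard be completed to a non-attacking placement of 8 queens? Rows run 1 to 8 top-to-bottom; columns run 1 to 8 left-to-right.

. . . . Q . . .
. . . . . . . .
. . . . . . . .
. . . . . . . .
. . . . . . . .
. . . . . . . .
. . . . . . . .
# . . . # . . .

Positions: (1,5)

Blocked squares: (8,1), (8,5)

Branch on row 2: col 1 → 3; col 2 → 3; col 3 → 3; col 7 → 6; col 8 → 2.
Sum: 3 + 3 + 3 + 6 + 2 = 17.

17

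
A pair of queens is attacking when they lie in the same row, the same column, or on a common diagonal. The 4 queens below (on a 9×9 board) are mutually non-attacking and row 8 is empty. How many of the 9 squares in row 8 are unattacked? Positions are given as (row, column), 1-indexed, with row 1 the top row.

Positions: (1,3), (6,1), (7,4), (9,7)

(1,3) attacks row 8 at column 3.
(6,1) attacks row 8 at column 1 and diagonals 3.
(7,4) attacks row 8 at column 4 and diagonals 3, 5.
(9,7) attacks row 8 at column 7 and diagonals 6, 8.
Attacked columns: {1, 3, 4, 5, 6, 7, 8}. Safe: {2, 9}.

2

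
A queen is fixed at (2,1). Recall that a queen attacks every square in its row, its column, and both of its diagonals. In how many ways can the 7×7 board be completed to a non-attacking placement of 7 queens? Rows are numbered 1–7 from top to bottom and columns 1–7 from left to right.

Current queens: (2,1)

7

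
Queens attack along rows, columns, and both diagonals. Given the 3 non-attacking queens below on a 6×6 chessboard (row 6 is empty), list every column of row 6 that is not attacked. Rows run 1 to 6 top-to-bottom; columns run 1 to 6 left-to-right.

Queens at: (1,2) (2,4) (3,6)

(1,2) attacks row 6 at column 2.
(2,4) attacks row 6 at column 4.
(3,6) attacks row 6 at column 6 and diagonals 3.
Attacked columns: {2, 3, 4, 6}. Safe: {1, 5}.

columns 1, 5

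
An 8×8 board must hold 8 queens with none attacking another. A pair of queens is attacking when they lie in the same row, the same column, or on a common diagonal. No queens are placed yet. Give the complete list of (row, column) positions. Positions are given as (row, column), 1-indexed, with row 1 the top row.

(1,6) (2,3) (3,1) (4,7) (5,5) (6,8) (7,2) (8,4)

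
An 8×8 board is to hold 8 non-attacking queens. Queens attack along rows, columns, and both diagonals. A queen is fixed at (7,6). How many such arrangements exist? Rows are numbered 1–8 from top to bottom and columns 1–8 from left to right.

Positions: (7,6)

14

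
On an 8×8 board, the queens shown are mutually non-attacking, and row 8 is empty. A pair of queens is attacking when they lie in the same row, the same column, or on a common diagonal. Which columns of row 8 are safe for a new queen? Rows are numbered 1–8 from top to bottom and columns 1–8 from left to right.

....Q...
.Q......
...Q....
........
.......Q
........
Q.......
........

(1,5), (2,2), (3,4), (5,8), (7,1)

columns 3, 6, 7

(1,5) attacks row 8 at column 5.
(2,2) attacks row 8 at column 2 and diagonals 8.
(3,4) attacks row 8 at column 4.
(5,8) attacks row 8 at column 8 and diagonals 5.
(7,1) attacks row 8 at column 1 and diagonals 2.
Attacked columns: {1, 2, 4, 5, 8}. Safe: {3, 6, 7}.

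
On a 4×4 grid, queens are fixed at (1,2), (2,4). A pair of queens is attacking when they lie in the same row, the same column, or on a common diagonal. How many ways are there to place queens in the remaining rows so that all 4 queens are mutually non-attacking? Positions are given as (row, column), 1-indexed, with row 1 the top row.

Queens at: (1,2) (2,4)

Branch on row 3: col 1 → 1.
Sum: 1 = 1.

1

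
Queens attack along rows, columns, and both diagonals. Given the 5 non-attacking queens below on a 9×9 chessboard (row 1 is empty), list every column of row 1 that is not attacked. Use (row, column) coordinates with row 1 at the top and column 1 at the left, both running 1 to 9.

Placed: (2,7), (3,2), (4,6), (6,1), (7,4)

(2,7) attacks row 1 at column 7 and diagonals 6, 8.
(3,2) attacks row 1 at column 2 and diagonals 4.
(4,6) attacks row 1 at column 6 and diagonals 3, 9.
(6,1) attacks row 1 at column 1 and diagonals 6.
(7,4) attacks row 1 at column 4.
Attacked columns: {1, 2, 3, 4, 6, 7, 8, 9}. Safe: {5}.

columns 5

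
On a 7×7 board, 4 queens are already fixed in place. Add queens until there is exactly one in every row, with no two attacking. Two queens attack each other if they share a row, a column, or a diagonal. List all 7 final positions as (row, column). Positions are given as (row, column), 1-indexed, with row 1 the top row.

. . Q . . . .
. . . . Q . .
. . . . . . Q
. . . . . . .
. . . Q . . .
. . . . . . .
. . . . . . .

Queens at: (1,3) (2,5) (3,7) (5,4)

(1,3) (2,5) (3,7) (4,2) (5,4) (6,6) (7,1)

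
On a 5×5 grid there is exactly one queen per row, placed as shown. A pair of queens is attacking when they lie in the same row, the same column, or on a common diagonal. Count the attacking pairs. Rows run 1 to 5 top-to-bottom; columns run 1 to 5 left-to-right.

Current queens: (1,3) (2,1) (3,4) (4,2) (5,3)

2

Same column: (1,3)–(5,3) (column 3).
Same diagonal: (4,2)–(5,3) (|4−5| = |2−3| = 1).
Total attacking pairs: 2.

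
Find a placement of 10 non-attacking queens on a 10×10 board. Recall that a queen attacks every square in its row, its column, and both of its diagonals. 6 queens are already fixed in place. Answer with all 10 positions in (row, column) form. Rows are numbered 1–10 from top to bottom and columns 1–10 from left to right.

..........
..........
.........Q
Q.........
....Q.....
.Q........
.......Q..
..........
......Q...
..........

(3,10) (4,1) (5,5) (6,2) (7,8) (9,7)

(1,6) (2,4) (3,10) (4,1) (5,5) (6,2) (7,8) (8,3) (9,7) (10,9)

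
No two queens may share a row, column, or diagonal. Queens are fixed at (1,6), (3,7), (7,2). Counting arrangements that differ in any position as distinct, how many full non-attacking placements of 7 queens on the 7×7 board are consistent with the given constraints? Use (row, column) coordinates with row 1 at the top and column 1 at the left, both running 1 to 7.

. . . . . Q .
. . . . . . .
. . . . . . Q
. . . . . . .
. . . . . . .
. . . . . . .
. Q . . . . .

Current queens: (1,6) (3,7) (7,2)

2

Branch on row 2: col 1 → 0; col 3 → 1; col 4 → 1.
Sum: 0 + 1 + 1 = 2.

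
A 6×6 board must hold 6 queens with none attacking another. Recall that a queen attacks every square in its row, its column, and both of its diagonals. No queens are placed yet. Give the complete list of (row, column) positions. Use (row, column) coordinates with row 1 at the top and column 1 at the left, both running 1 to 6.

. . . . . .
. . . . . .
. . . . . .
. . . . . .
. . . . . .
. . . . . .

(1,3) (2,6) (3,2) (4,5) (5,1) (6,4)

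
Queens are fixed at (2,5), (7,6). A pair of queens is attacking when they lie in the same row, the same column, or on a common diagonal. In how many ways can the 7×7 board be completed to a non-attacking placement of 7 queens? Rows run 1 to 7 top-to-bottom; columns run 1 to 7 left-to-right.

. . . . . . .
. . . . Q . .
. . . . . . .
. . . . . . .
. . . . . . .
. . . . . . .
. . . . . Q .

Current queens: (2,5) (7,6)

Branch on row 1: col 1 → 0; col 2 → 3; col 3 → 0; col 7 → 0.
Sum: 0 + 3 + 0 + 0 = 3.

3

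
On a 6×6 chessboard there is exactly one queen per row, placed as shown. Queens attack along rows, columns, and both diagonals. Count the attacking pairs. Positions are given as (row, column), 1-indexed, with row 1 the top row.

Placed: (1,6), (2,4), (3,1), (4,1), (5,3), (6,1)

5

Same column: (3,1)–(4,1) (column 1); (3,1)–(6,1) (column 1); (4,1)–(6,1) (column 1).
Same diagonal: (1,6)–(6,1) (|1−6| = |6−1| = 5); (3,1)–(5,3) (|3−5| = |1−3| = 2).
Total attacking pairs: 5.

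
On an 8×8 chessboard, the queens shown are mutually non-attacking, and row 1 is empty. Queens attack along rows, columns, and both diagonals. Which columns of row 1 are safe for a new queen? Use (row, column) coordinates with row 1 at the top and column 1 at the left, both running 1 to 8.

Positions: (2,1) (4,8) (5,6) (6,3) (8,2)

columns 4, 7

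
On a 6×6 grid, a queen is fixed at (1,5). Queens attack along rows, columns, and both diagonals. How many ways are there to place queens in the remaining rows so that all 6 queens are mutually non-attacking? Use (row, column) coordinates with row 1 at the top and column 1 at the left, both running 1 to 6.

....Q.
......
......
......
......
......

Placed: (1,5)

1

Branch on row 2: col 1 → 0; col 2 → 0; col 3 → 1.
Sum: 0 + 0 + 1 = 1.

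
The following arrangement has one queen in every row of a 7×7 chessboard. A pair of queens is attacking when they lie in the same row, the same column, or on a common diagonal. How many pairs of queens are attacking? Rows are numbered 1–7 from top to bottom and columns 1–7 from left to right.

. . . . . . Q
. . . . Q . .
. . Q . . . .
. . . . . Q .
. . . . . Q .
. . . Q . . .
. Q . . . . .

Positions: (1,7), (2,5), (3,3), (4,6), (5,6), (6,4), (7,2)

2

Same column: (4,6)–(5,6) (column 6).
Same diagonal: (4,6)–(6,4) (|4−6| = |6−4| = 2).
Total attacking pairs: 2.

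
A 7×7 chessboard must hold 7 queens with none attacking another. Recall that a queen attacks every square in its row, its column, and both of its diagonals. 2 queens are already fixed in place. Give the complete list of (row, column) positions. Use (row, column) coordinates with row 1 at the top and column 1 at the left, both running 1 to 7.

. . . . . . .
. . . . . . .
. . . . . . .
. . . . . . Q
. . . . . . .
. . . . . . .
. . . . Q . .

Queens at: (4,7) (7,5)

(1,2) (2,6) (3,3) (4,7) (5,4) (6,1) (7,5)

Row 1: attacked by (4,7)→{4,7}; (7,5)→{5}. Safe: 1, 2, 3, 6. Place at column 2.
Row 2: attacked by (1,2)→{1,2,3}; (4,7)→{5,7}; (7,5)→{5}. Safe: 4, 6. Place at column 6.
Row 3: attacked by (1,2)→{2,4}; (2,6)→{5,6,7}; (4,7)→{6,7}; (7,5)→{1,5}. Safe: 3. Place at column 3.
Row 5: attacked by (1,2)→{2,6}; (2,6)→{3,6}; (3,3)→{1,3,5}; (4,7)→{6,7}; (7,5)→{3,5,7}. Safe: 4. Place at column 4.
Row 6: attacked by (1,2)→{2,7}; (2,6)→{2,6}; (3,3)→{3,6}; (4,7)→{5,7}; (5,4)→{3,4,5}; (7,5)→{4,5,6}. Safe: 1. Place at column 1.
Columns [2, 6, 3, 7, 4, 1, 5], r−c [-1, -4, 0, -3, 1, 5, 2], r+c [3, 8, 6, 11, 9, 7, 12] are all distinct, so no two queens attack.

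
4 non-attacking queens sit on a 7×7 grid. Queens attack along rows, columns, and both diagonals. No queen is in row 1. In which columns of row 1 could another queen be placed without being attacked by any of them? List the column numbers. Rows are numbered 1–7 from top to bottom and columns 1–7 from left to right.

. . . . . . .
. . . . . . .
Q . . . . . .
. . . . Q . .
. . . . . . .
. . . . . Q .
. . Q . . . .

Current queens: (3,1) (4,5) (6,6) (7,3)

(3,1) attacks row 1 at column 1 and diagonals 3.
(4,5) attacks row 1 at column 5 and diagonals 2.
(6,6) attacks row 1 at column 6 and diagonals 1.
(7,3) attacks row 1 at column 3.
Attacked columns: {1, 2, 3, 5, 6}. Safe: {4, 7}.

columns 4, 7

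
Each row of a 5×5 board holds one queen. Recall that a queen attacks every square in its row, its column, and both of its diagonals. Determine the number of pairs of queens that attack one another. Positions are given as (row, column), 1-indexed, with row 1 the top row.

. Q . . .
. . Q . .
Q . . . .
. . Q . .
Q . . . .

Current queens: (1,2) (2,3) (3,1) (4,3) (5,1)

3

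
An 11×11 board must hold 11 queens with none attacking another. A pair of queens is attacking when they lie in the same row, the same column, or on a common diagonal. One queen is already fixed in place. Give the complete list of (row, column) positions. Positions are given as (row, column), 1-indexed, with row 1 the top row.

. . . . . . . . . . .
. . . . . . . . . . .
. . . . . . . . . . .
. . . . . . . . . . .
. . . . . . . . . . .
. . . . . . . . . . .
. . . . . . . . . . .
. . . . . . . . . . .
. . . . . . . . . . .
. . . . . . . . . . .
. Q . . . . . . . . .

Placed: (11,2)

Row 1: attacked by (11,2)→{2}. Safe: 1, 3, 4, 5, 6, 7, 8, 9, 10, 11. Place at column 10.
Row 2: attacked by (1,10)→{9,10,11}; (11,2)→{2,11}. Safe: 1, 3, 4, 5, 6, 7, 8. Place at column 1.
Row 3: attacked by (1,10)→{8,10}; (2,1)→{1,2}; (11,2)→{2,10}. Safe: 3, 4, 5, 6, 7, 9, 11. Place at column 4.
Row 4: attacked by (1,10)→{7,10}; (2,1)→{1,3}; (3,4)→{3,4,5}; (11,2)→{2,9}. Safe: 6, 8, 11. Place at column 6.
Row 5: attacked by (1,10)→{6,10}; (2,1)→{1,4}; (3,4)→{2,4,6}; (4,6)→{5,6,7}; (11,2)→{2,8}. Safe: 3, 9, 11. Place at column 3.
Row 6: attacked by (1,10)→{5,10}; (2,1)→{1,5}; (3,4)→{1,4,7}; (4,6)→{4,6,8}; (5,3)→{2,3,4}; (11,2)→{2,7}. Safe: 9, 11. Place at column 9.
Row 7: attacked by (1,10)→{4,10}; (2,1)→{1,6}; (3,4)→{4,8}; (4,6)→{3,6,9}; (5,3)→{1,3,5}; (6,9)→{8,9,10}; (11,2)→{2,6}. Safe: 7, 11. Place at column 11.
Row 8: attacked by (1,10)→{3,10}; (2,1)→{1,7}; (3,4)→{4,9}; (4,6)→{2,6,10}; (5,3)→{3,6}; (6,9)→{7,9,11}; (7,11)→{10,11}; (11,2)→{2,5}. Safe: 8. Place at column 8.
Row 9: attacked by (1,10)→{2,10}; (2,1)→{1,8}; (3,4)→{4,10}; (4,6)→{1,6,11}; (5,3)→{3,7}; (6,9)→{6,9}; (7,11)→{9,11}; (8,8)→{7,8,9}; (11,2)→{2,4}. Safe: 5. Place at column 5.
Row 10: attacked by (1,10)→{1,10}; (2,1)→{1,9}; (3,4)→{4,11}; (4,6)→{6}; (5,3)→{3,8}; (6,9)→{5,9}; (7,11)→{8,11}; (8,8)→{6,8,10}; (9,5)→{4,5,6}; (11,2)→{1,2,3}. Safe: 7. Place at column 7.
Columns [10, 1, 4, 6, 3, 9, 11, 8, 5, 7, 2], r−c [-9, 1, -1, -2, 2, -3, -4, 0, 4, 3, 9], r+c [11, 3, 7, 10, 8, 15, 18, 16, 14, 17, 13] are all distinct, so no two queens attack.

(1,10) (2,1) (3,4) (4,6) (5,3) (6,9) (7,11) (8,8) (9,5) (10,7) (11,2)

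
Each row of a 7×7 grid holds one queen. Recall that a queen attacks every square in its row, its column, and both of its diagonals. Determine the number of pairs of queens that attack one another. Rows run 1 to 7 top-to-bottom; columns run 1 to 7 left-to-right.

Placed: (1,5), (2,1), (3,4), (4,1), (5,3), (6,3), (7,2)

Same column: (2,1)–(4,1) (column 1); (5,3)–(6,3) (column 3).
Same diagonal: (4,1)–(6,3) (|4−6| = |1−3| = 2); (6,3)–(7,2) (|6−7| = |3−2| = 1).
Total attacking pairs: 4.

4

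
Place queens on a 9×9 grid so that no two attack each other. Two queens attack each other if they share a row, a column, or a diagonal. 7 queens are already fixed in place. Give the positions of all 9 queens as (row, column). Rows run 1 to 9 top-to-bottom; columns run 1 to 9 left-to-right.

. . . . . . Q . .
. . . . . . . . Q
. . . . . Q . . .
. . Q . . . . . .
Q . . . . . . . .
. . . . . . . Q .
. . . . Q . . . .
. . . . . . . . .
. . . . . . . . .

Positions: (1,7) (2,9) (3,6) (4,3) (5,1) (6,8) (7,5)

(1,7) (2,9) (3,6) (4,3) (5,1) (6,8) (7,5) (8,2) (9,4)

Row 8: attacked by (1,7)→{7}; (2,9)→{3,9}; (3,6)→{1,6}; (4,3)→{3,7}; (5,1)→{1,4}; (6,8)→{6,8}; (7,5)→{4,5,6}. Safe: 2. Place at column 2.
Row 9: attacked by (1,7)→{7}; (2,9)→{2,9}; (3,6)→{6}; (4,3)→{3,8}; (5,1)→{1,5}; (6,8)→{5,8}; (7,5)→{3,5,7}; (8,2)→{1,2,3}. Safe: 4. Place at column 4.
Columns [7, 9, 6, 3, 1, 8, 5, 2, 4], r−c [-6, -7, -3, 1, 4, -2, 2, 6, 5], r+c [8, 11, 9, 7, 6, 14, 12, 10, 13] are all distinct, so no two queens attack.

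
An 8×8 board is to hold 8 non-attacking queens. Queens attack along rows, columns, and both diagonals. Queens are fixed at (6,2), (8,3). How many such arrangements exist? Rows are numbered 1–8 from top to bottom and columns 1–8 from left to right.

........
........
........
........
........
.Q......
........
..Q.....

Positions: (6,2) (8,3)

7

Branch on row 1: col 1 → 1; col 4 → 2; col 5 → 2; col 6 → 2; col 8 → 0.
Sum: 1 + 2 + 2 + 2 + 0 = 7.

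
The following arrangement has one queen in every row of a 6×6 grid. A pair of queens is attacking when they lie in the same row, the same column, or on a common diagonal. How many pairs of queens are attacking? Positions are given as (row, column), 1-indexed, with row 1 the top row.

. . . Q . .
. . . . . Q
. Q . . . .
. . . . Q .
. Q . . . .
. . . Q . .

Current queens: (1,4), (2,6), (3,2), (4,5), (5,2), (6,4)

3

Same column: (1,4)–(6,4) (column 4); (3,2)–(5,2) (column 2).
Same diagonal: (1,4)–(3,2) (|1−3| = |4−2| = 2).
Total attacking pairs: 3.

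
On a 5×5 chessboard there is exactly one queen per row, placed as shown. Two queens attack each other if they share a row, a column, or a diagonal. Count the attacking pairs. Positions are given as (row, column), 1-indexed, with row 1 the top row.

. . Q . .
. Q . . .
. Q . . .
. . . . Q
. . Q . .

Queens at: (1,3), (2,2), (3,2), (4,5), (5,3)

3

Same column: (1,3)–(5,3) (column 3); (2,2)–(3,2) (column 2).
Same diagonal: (1,3)–(2,2) (|1−2| = |3−2| = 1).
Total attacking pairs: 3.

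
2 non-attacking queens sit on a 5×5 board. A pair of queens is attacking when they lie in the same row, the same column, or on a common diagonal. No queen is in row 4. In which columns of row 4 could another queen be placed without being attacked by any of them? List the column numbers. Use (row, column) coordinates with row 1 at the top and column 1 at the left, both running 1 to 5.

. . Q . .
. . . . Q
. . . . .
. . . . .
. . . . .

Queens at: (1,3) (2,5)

(1,3) attacks row 4 at column 3.
(2,5) attacks row 4 at column 5 and diagonals 3.
Attacked columns: {3, 5}. Safe: {1, 2, 4}.

columns 1, 2, 4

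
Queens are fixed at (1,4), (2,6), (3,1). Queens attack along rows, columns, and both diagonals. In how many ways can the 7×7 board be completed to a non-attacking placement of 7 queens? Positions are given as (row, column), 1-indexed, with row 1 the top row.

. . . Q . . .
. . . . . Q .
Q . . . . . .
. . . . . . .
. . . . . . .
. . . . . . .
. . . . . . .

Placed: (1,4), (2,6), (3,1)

Branch on row 4: col 3 → 1; col 5 → 0.
Sum: 1 + 0 = 1.

1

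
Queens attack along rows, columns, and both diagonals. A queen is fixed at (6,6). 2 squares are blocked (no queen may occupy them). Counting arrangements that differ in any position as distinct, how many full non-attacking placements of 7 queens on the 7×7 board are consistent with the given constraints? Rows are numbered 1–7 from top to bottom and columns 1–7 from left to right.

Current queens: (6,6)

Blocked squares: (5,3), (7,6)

3

Branch on row 1: col 2 → 1; col 3 → 1; col 4 → 0; col 5 → 0; col 7 → 1.
Sum: 1 + 1 + 0 + 0 + 1 = 3.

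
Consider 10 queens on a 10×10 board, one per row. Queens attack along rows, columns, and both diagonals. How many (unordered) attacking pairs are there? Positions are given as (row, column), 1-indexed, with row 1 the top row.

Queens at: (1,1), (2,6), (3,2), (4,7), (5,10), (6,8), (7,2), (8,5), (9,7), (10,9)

Same column: (3,2)–(7,2) (column 2); (4,7)–(9,7) (column 7).
Same diagonal: (3,2)–(10,9) (|3−10| = |2−9| = 7).
Total attacking pairs: 3.

3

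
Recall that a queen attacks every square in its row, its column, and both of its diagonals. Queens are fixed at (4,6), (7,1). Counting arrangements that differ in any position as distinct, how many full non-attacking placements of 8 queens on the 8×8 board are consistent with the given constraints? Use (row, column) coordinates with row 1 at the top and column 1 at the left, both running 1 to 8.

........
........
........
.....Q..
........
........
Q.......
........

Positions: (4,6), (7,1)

Branch on row 1: col 2 → 1; col 4 → 0; col 5 → 1; col 8 → 0.
Sum: 1 + 0 + 1 + 0 = 2.

2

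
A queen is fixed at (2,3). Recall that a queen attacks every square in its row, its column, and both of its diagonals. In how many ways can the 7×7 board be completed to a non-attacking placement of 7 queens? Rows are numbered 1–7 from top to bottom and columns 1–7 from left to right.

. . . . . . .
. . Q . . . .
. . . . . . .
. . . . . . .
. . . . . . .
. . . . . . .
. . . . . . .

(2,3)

Branch on row 1: col 1 → 1; col 5 → 1; col 6 → 3; col 7 → 1.
Sum: 1 + 1 + 3 + 1 = 6.

6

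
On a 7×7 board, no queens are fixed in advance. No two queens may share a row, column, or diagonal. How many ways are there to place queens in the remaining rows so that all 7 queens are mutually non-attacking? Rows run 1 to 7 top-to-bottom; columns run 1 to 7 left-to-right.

40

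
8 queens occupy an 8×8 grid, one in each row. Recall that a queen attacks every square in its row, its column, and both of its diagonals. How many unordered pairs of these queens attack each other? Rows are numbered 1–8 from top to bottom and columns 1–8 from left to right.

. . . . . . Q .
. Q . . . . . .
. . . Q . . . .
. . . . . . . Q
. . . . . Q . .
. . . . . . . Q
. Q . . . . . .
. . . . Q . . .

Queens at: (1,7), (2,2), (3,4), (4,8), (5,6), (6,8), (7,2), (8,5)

Same column: (2,2)–(7,2) (column 2); (4,8)–(6,8) (column 8).
Same diagonal: (3,4)–(5,6) (|3−5| = |4−6| = 2).
Total attacking pairs: 3.

3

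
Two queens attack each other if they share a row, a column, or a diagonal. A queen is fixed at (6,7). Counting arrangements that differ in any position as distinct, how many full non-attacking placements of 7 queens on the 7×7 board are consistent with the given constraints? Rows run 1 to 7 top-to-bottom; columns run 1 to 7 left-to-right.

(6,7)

Branch on row 1: col 1 → 1; col 3 → 2; col 4 → 2; col 5 → 1; col 6 → 1.
Sum: 1 + 2 + 2 + 1 + 1 = 7.

7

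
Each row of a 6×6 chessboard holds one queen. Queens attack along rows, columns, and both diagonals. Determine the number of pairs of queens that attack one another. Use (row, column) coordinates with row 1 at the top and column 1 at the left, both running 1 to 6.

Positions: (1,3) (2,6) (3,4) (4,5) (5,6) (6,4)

5

Same column: (2,6)–(5,6) (column 6); (3,4)–(6,4) (column 4).
Same diagonal: (3,4)–(4,5) (|3−4| = |4−5| = 1); (3,4)–(5,6) (|3−5| = |4−6| = 2); (4,5)–(5,6) (|4−5| = |5−6| = 1).
Total attacking pairs: 5.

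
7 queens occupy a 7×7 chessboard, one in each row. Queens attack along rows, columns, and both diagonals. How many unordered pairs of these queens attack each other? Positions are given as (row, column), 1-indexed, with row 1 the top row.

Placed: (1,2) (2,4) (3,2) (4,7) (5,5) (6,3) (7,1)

1

Same column: (1,2)–(3,2) (column 2).
Total attacking pairs: 1.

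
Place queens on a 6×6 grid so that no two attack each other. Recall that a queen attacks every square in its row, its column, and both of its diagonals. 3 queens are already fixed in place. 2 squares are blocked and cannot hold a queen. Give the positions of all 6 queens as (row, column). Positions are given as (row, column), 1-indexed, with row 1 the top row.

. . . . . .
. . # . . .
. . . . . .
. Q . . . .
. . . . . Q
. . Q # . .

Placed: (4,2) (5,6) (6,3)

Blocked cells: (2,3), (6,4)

(1,4) (2,1) (3,5) (4,2) (5,6) (6,3)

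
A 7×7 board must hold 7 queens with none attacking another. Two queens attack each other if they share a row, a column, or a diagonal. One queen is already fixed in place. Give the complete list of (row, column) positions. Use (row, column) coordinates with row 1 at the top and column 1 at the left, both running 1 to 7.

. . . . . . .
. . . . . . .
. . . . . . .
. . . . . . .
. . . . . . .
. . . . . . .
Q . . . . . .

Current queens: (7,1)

(1,6) (2,4) (3,2) (4,7) (5,5) (6,3) (7,1)

Row 1: attacked by (7,1)→{1,7}. Safe: 2, 3, 4, 5, 6. Place at column 6.
Row 2: attacked by (1,6)→{5,6,7}; (7,1)→{1,6}. Safe: 2, 3, 4. Place at column 4.
Row 3: attacked by (1,6)→{4,6}; (2,4)→{3,4,5}; (7,1)→{1,5}. Safe: 2, 7. Place at column 2.
Row 4: attacked by (1,6)→{3,6}; (2,4)→{2,4,6}; (3,2)→{1,2,3}; (7,1)→{1,4}. Safe: 5, 7. Place at column 7.
Row 5: attacked by (1,6)→{2,6}; (2,4)→{1,4,7}; (3,2)→{2,4}; (4,7)→{6,7}; (7,1)→{1,3}. Safe: 5. Place at column 5.
Row 6: attacked by (1,6)→{1,6}; (2,4)→{4}; (3,2)→{2,5}; (4,7)→{5,7}; (5,5)→{4,5,6}; (7,1)→{1,2}. Safe: 3. Place at column 3.
Columns [6, 4, 2, 7, 5, 3, 1], r−c [-5, -2, 1, -3, 0, 3, 6], r+c [7, 6, 5, 11, 10, 9, 8] are all distinct, so no two queens attack.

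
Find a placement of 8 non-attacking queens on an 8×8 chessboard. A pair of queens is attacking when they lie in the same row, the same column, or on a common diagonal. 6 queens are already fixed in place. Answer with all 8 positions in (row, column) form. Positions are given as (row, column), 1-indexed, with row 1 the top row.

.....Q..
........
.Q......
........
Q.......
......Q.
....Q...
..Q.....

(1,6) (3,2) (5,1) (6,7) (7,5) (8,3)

(1,6) (2,8) (3,2) (4,4) (5,1) (6,7) (7,5) (8,3)

Row 2: attacked by (1,6)→{5,6,7}; (3,2)→{1,2,3}; (5,1)→{1,4}; (6,7)→{3,7}; (7,5)→{5}; (8,3)→{3}. Safe: 8. Place at column 8.
Row 4: attacked by (1,6)→{3,6}; (2,8)→{6,8}; (3,2)→{1,2,3}; (5,1)→{1,2}; (6,7)→{5,7}; (7,5)→{2,5,8}; (8,3)→{3,7}. Safe: 4. Place at column 4.
Columns [6, 8, 2, 4, 1, 7, 5, 3], r−c [-5, -6, 1, 0, 4, -1, 2, 5], r+c [7, 10, 5, 8, 6, 13, 12, 11] are all distinct, so no two queens attack.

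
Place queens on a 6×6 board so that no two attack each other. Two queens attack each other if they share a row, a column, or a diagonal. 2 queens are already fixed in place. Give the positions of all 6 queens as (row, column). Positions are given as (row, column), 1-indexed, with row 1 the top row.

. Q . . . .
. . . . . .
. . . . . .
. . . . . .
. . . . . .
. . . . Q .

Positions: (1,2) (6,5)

Row 2: attacked by (1,2)→{1,2,3}; (6,5)→{1,5}. Safe: 4, 6. Place at column 4.
Row 3: attacked by (1,2)→{2,4}; (2,4)→{3,4,5}; (6,5)→{2,5}. Safe: 1, 6. Place at column 6.
Row 4: attacked by (1,2)→{2,5}; (2,4)→{2,4,6}; (3,6)→{5,6}; (6,5)→{3,5}. Safe: 1. Place at column 1.
Row 5: attacked by (1,2)→{2,6}; (2,4)→{1,4}; (3,6)→{4,6}; (4,1)→{1,2}; (6,5)→{4,5,6}. Safe: 3. Place at column 3.
Columns [2, 4, 6, 1, 3, 5], r−c [-1, -2, -3, 3, 2, 1], r+c [3, 6, 9, 5, 8, 11] are all distinct, so no two queens attack.

(1,2) (2,4) (3,6) (4,1) (5,3) (6,5)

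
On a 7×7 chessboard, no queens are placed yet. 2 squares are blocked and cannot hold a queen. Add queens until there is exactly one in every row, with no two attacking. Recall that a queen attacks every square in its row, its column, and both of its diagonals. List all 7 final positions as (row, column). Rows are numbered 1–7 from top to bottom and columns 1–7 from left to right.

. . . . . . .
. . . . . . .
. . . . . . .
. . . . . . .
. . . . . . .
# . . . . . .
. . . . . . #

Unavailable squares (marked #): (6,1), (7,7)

(1,1) (2,3) (3,5) (4,7) (5,2) (6,4) (7,6)

Row 1: Safe: 1, 2, 3, 4, 5, 6, 7. Place at column 1.
Row 2: attacked by (1,1)→{1,2}. Safe: 3, 4, 5, 6, 7. Place at column 3.
Row 3: attacked by (1,1)→{1,3}; (2,3)→{2,3,4}. Safe: 5, 6, 7. Place at column 5.
Row 4: attacked by (1,1)→{1,4}; (2,3)→{1,3,5}; (3,5)→{4,5,6}. Safe: 2, 7. Place at column 7.
Row 5: attacked by (1,1)→{1,5}; (2,3)→{3,6}; (3,5)→{3,5,7}; (4,7)→{6,7}. Safe: 2, 4. Place at column 2.
Row 6: attacked by (1,1)→{1,6}; (2,3)→{3,7}; (3,5)→{2,5}; (4,7)→{5,7}; (5,2)→{1,2,3}. Blocked: 1. Safe: 4. Place at column 4.
Row 7: attacked by (1,1)→{1,7}; (2,3)→{3}; (3,5)→{1,5}; (4,7)→{4,7}; (5,2)→{2,4}; (6,4)→{3,4,5}. Blocked: 7. Safe: 6. Place at column 6.
Columns [1, 3, 5, 7, 2, 4, 6], r−c [0, -1, -2, -3, 3, 2, 1], r+c [2, 5, 8, 11, 7, 10, 13] are all distinct, so no two queens attack.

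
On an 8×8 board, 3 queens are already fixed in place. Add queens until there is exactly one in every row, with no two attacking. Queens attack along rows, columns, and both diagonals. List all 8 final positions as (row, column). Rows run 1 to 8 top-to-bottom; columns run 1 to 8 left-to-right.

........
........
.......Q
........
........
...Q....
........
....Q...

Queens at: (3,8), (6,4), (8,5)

(1,1) (2,6) (3,8) (4,3) (5,7) (6,4) (7,2) (8,5)

Row 1: attacked by (3,8)→{6,8}; (6,4)→{4}; (8,5)→{5}. Safe: 1, 2, 3, 7. Place at column 1.
Row 2: attacked by (1,1)→{1,2}; (3,8)→{7,8}; (6,4)→{4,8}; (8,5)→{5}. Safe: 3, 6. Place at column 6.
Row 4: attacked by (1,1)→{1,4}; (2,6)→{4,6,8}; (3,8)→{7,8}; (6,4)→{2,4,6}; (8,5)→{1,5}. Safe: 3. Place at column 3.
Row 5: attacked by (1,1)→{1,5}; (2,6)→{3,6}; (3,8)→{6,8}; (4,3)→{2,3,4}; (6,4)→{3,4,5}; (8,5)→{2,5,8}. Safe: 7. Place at column 7.
Row 7: attacked by (1,1)→{1,7}; (2,6)→{1,6}; (3,8)→{4,8}; (4,3)→{3,6}; (5,7)→{5,7}; (6,4)→{3,4,5}; (8,5)→{4,5,6}. Safe: 2. Place at column 2.
Columns [1, 6, 8, 3, 7, 4, 2, 5], r−c [0, -4, -5, 1, -2, 2, 5, 3], r+c [2, 8, 11, 7, 12, 10, 9, 13] are all distinct, so no two queens attack.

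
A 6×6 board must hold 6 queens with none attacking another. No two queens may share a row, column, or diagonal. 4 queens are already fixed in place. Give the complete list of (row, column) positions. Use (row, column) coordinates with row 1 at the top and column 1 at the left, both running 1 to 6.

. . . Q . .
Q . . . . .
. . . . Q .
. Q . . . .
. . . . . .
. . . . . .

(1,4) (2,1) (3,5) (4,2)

Row 5: attacked by (1,4)→{4}; (2,1)→{1,4}; (3,5)→{3,5}; (4,2)→{1,2,3}. Safe: 6. Place at column 6.
Row 6: attacked by (1,4)→{4}; (2,1)→{1,5}; (3,5)→{2,5}; (4,2)→{2,4}; (5,6)→{5,6}. Safe: 3. Place at column 3.
Columns [4, 1, 5, 2, 6, 3], r−c [-3, 1, -2, 2, -1, 3], r+c [5, 3, 8, 6, 11, 9] are all distinct, so no two queens attack.

(1,4) (2,1) (3,5) (4,2) (5,6) (6,3)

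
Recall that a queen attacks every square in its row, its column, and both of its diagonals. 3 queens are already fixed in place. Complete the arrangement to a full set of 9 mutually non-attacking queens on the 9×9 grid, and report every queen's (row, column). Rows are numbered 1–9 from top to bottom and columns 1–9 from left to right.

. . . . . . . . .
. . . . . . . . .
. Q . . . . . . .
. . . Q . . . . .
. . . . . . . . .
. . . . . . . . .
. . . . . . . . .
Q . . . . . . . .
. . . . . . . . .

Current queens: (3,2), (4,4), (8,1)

(1,3) (2,8) (3,2) (4,4) (5,9) (6,7) (7,5) (8,1) (9,6)

Row 1: attacked by (3,2)→{2,4}; (4,4)→{1,4,7}; (8,1)→{1,8}. Safe: 3, 5, 6, 9. Place at column 3.
Row 2: attacked by (1,3)→{2,3,4}; (3,2)→{1,2,3}; (4,4)→{2,4,6}; (8,1)→{1,7}. Safe: 5, 8, 9. Place at column 8.
Row 5: attacked by (1,3)→{3,7}; (2,8)→{5,8}; (3,2)→{2,4}; (4,4)→{3,4,5}; (8,1)→{1,4}. Safe: 6, 9. Place at column 9.
Row 6: attacked by (1,3)→{3,8}; (2,8)→{4,8}; (3,2)→{2,5}; (4,4)→{2,4,6}; (5,9)→{8,9}; (8,1)→{1,3}. Safe: 7. Place at column 7.
Row 7: attacked by (1,3)→{3,9}; (2,8)→{3,8}; (3,2)→{2,6}; (4,4)→{1,4,7}; (5,9)→{7,9}; (6,7)→{6,7,8}; (8,1)→{1,2}. Safe: 5. Place at column 5.
Row 9: attacked by (1,3)→{3}; (2,8)→{1,8}; (3,2)→{2,8}; (4,4)→{4,9}; (5,9)→{5,9}; (6,7)→{4,7}; (7,5)→{3,5,7}; (8,1)→{1,2}. Safe: 6. Place at column 6.
Columns [3, 8, 2, 4, 9, 7, 5, 1, 6], r−c [-2, -6, 1, 0, -4, -1, 2, 7, 3], r+c [4, 10, 5, 8, 14, 13, 12, 9, 15] are all distinct, so no two queens attack.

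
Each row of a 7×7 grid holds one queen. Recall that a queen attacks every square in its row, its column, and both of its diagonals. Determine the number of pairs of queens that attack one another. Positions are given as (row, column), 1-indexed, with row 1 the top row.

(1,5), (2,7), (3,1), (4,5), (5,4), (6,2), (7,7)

Same column: (1,5)–(4,5) (column 5); (2,7)–(7,7) (column 7).
Same diagonal: (2,7)–(4,5) (|2−4| = |7−5| = 2); (2,7)–(5,4) (|2−5| = |7−4| = 3); (4,5)–(5,4) (|4−5| = |5−4| = 1).
Total attacking pairs: 5.

5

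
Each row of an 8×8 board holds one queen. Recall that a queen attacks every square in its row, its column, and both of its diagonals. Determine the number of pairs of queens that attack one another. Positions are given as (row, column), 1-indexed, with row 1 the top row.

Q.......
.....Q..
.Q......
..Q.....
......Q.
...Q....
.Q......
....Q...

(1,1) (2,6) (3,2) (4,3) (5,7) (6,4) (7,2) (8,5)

2

Same column: (3,2)–(7,2) (column 2).
Same diagonal: (3,2)–(4,3) (|3−4| = |2−3| = 1).
Total attacking pairs: 2.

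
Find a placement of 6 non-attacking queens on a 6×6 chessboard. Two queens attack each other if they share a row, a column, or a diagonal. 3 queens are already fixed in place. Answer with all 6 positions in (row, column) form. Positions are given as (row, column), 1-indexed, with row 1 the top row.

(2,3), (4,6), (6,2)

(1,5) (2,3) (3,1) (4,6) (5,4) (6,2)

Row 1: attacked by (2,3)→{2,3,4}; (4,6)→{3,6}; (6,2)→{2}. Safe: 1, 5. Place at column 5.
Row 3: attacked by (1,5)→{3,5}; (2,3)→{2,3,4}; (4,6)→{5,6}; (6,2)→{2,5}. Safe: 1. Place at column 1.
Row 5: attacked by (1,5)→{1,5}; (2,3)→{3,6}; (3,1)→{1,3}; (4,6)→{5,6}; (6,2)→{1,2,3}. Safe: 4. Place at column 4.
Columns [5, 3, 1, 6, 4, 2], r−c [-4, -1, 2, -2, 1, 4], r+c [6, 5, 4, 10, 9, 8] are all distinct, so no two queens attack.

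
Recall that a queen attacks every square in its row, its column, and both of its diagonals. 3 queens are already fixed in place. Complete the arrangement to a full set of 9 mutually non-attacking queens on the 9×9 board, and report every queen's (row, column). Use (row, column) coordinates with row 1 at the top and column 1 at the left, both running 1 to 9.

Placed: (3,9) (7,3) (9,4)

(1,5) (2,2) (3,9) (4,1) (5,6) (6,8) (7,3) (8,7) (9,4)

Row 1: attacked by (3,9)→{7,9}; (7,3)→{3,9}; (9,4)→{4}. Safe: 1, 2, 5, 6, 8. Place at column 5.
Row 2: attacked by (1,5)→{4,5,6}; (3,9)→{8,9}; (7,3)→{3,8}; (9,4)→{4}. Safe: 1, 2, 7. Place at column 2.
Row 4: attacked by (1,5)→{2,5,8}; (2,2)→{2,4}; (3,9)→{8,9}; (7,3)→{3,6}; (9,4)→{4,9}. Safe: 1, 7. Place at column 1.
Row 5: attacked by (1,5)→{1,5,9}; (2,2)→{2,5}; (3,9)→{7,9}; (4,1)→{1,2}; (7,3)→{1,3,5}; (9,4)→{4,8}. Safe: 6. Place at column 6.
Row 6: attacked by (1,5)→{5}; (2,2)→{2,6}; (3,9)→{6,9}; (4,1)→{1,3}; (5,6)→{5,6,7}; (7,3)→{2,3,4}; (9,4)→{1,4,7}. Safe: 8. Place at column 8.
Row 8: attacked by (1,5)→{5}; (2,2)→{2,8}; (3,9)→{4,9}; (4,1)→{1,5}; (5,6)→{3,6,9}; (6,8)→{6,8}; (7,3)→{2,3,4}; (9,4)→{3,4,5}. Safe: 7. Place at column 7.
Columns [5, 2, 9, 1, 6, 8, 3, 7, 4], r−c [-4, 0, -6, 3, -1, -2, 4, 1, 5], r+c [6, 4, 12, 5, 11, 14, 10, 15, 13] are all distinct, so no two queens attack.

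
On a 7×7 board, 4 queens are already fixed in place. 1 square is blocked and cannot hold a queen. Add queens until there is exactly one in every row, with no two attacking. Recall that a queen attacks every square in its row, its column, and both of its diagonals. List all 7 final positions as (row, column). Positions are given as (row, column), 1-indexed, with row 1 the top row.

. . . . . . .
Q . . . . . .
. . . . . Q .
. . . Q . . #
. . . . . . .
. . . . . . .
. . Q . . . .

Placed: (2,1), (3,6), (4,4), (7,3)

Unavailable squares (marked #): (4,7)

(1,5) (2,1) (3,6) (4,4) (5,2) (6,7) (7,3)

Row 1: attacked by (2,1)→{1,2}; (3,6)→{4,6}; (4,4)→{1,4,7}; (7,3)→{3}. Safe: 5. Place at column 5.
Row 5: attacked by (1,5)→{1,5}; (2,1)→{1,4}; (3,6)→{4,6}; (4,4)→{3,4,5}; (7,3)→{1,3,5}. Safe: 2, 7. Place at column 2.
Row 6: attacked by (1,5)→{5}; (2,1)→{1,5}; (3,6)→{3,6}; (4,4)→{2,4,6}; (5,2)→{1,2,3}; (7,3)→{2,3,4}. Safe: 7. Place at column 7.
Columns [5, 1, 6, 4, 2, 7, 3], r−c [-4, 1, -3, 0, 3, -1, 4], r+c [6, 3, 9, 8, 7, 13, 10] are all distinct, so no two queens attack.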